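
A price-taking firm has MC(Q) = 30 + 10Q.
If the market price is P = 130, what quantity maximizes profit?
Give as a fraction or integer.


In perfect competition, profit is maximized where P = MC.
130 = 30 + 10Q
100 = 10Q
Q* = 100/10 = 10

10


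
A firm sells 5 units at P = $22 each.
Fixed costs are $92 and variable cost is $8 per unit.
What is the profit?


Total Revenue = P * Q = 22 * 5 = $110
Total Cost = FC + VC*Q = 92 + 8*5 = $132
Profit = TR - TC = 110 - 132 = $-22

$-22


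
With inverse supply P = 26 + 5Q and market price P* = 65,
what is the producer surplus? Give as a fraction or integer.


Minimum supply price (at Q=0): P_min = 26
Quantity supplied at P* = 65:
Q* = (65 - 26)/5 = 39/5
PS = (1/2) * Q* * (P* - P_min)
PS = (1/2) * 39/5 * (65 - 26)
PS = (1/2) * 39/5 * 39 = 1521/10

1521/10


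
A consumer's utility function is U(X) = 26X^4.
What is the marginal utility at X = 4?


MU = dU/dX = 26*4*X^(4-1)
MU = 104*X^3
At X = 4:
MU = 104 * 4^3
MU = 104 * 64 = 6656

6656


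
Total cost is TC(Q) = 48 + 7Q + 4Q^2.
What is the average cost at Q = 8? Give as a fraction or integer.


TC(8) = 48 + 7*8 + 4*8^2
TC(8) = 48 + 56 + 256 = 360
AC = TC/Q = 360/8 = 45

45


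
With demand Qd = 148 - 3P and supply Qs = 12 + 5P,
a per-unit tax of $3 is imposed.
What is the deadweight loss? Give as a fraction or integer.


Pre-tax equilibrium quantity: Q* = 97
Post-tax equilibrium quantity: Q_tax = 731/8
Reduction in quantity: Q* - Q_tax = 45/8
DWL = (1/2) * tax * (Q* - Q_tax)
DWL = (1/2) * 3 * 45/8 = 135/16

135/16


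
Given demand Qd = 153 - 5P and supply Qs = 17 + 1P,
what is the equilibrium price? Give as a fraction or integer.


At equilibrium, Qd = Qs.
153 - 5P = 17 + 1P
153 - 17 = 5P + 1P
136 = 6P
P* = 136/6 = 68/3

68/3


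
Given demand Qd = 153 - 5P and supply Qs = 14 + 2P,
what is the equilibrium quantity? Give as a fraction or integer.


First find equilibrium price:
153 - 5P = 14 + 2P
P* = 139/7 = 139/7
Then substitute into demand:
Q* = 153 - 5 * 139/7 = 376/7

376/7


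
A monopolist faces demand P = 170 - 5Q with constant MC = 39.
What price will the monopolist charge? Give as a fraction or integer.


MR = 170 - 10Q
Set MR = MC: 170 - 10Q = 39
Q* = 131/10
Substitute into demand:
P* = 170 - 5*131/10 = 209/2

209/2


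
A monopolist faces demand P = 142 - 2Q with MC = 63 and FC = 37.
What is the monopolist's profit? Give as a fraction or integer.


MR = MC: 142 - 4Q = 63
Q* = 79/4
P* = 142 - 2*79/4 = 205/2
Profit = (P* - MC)*Q* - FC
= (205/2 - 63)*79/4 - 37
= 79/2*79/4 - 37
= 6241/8 - 37 = 5945/8

5945/8


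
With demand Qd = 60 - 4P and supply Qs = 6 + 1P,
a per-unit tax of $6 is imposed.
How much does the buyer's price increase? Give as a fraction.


With a per-unit tax, the buyer's price increase depends on relative slopes.
Supply slope: d = 1, Demand slope: b = 4
Buyer's price increase = d * tax / (b + d)
= 1 * 6 / (4 + 1)
= 6 / 5 = 6/5

6/5


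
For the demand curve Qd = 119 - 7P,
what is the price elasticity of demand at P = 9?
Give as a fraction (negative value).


dQ/dP = -7
At P = 9: Q = 119 - 7*9 = 56
E = (dQ/dP)(P/Q) = (-7)(9/56) = -9/8

-9/8


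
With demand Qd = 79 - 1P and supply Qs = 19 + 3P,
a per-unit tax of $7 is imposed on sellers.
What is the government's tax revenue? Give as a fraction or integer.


With tax on sellers, new supply: Qs' = 19 + 3(P - 7)
= 3P - 2
New equilibrium quantity:
Q_new = 235/4
Tax revenue = tax * Q_new = 7 * 235/4 = 1645/4

1645/4


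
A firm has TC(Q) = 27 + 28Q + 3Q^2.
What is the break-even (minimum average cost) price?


AC(Q) = 27/Q + 28 + 3Q
To minimize: dAC/dQ = -27/Q^2 + 3 = 0
Q^2 = 27/3 = 9
Q* = 3
Min AC = 27/3 + 28 + 3*3
Min AC = 9 + 28 + 9 = 46

46


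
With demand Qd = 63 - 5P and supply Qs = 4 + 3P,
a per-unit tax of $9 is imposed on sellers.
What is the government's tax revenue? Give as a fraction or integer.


With tax on sellers, new supply: Qs' = 4 + 3(P - 9)
= 3P - 23
New equilibrium quantity:
Q_new = 37/4
Tax revenue = tax * Q_new = 9 * 37/4 = 333/4

333/4


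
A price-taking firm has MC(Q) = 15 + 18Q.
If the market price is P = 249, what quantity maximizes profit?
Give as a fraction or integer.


In perfect competition, profit is maximized where P = MC.
249 = 15 + 18Q
234 = 18Q
Q* = 234/18 = 13

13


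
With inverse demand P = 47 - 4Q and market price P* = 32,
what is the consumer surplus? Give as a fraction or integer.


Maximum willingness to pay (at Q=0): P_max = 47
Quantity demanded at P* = 32:
Q* = (47 - 32)/4 = 15/4
CS = (1/2) * Q* * (P_max - P*)
CS = (1/2) * 15/4 * (47 - 32)
CS = (1/2) * 15/4 * 15 = 225/8

225/8


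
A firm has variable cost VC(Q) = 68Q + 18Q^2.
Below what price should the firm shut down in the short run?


AVC(Q) = VC(Q)/Q = 68 + 18Q
AVC is increasing in Q, so minimum AVC is at Q -> 0+.
Min AVC = 68
The firm should shut down if P < 68.

68


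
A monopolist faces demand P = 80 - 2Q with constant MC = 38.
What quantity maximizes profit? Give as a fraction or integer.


TR = P*Q = (80 - 2Q)Q = 80Q - 2Q^2
MR = dTR/dQ = 80 - 4Q
Set MR = MC:
80 - 4Q = 38
42 = 4Q
Q* = 42/4 = 21/2

21/2


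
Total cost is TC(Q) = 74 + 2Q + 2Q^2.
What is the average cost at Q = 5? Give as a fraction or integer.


TC(5) = 74 + 2*5 + 2*5^2
TC(5) = 74 + 10 + 50 = 134
AC = TC/Q = 134/5 = 134/5

134/5


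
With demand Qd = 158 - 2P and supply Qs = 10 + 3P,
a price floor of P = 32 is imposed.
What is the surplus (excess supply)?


At P = 32:
Qd = 158 - 2*32 = 94
Qs = 10 + 3*32 = 106
Surplus = Qs - Qd = 106 - 94 = 12

12


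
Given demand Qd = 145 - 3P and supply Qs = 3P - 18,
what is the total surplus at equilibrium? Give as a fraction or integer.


Find equilibrium: 145 - 3P = 3P - 18
145 + 18 = 6P
P* = 163/6 = 163/6
Q* = 3*163/6 - 18 = 127/2
Inverse demand: P = 145/3 - Q/3, so P_max = 145/3
Inverse supply: P = 6 + Q/3, so P_min = 6
CS = (1/2) * 127/2 * (145/3 - 163/6) = 16129/24
PS = (1/2) * 127/2 * (163/6 - 6) = 16129/24
TS = CS + PS = 16129/24 + 16129/24 = 16129/12

16129/12


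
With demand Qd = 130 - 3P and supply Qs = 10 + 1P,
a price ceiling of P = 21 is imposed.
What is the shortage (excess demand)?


At P = 21:
Qd = 130 - 3*21 = 67
Qs = 10 + 1*21 = 31
Shortage = Qd - Qs = 67 - 31 = 36

36


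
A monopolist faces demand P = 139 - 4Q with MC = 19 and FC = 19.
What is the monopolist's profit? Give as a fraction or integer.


MR = MC: 139 - 8Q = 19
Q* = 15
P* = 139 - 4*15 = 79
Profit = (P* - MC)*Q* - FC
= (79 - 19)*15 - 19
= 60*15 - 19
= 900 - 19 = 881

881


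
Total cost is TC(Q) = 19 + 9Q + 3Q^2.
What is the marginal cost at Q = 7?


MC = dTC/dQ = 9 + 2*3*Q
At Q = 7:
MC = 9 + 6*7
MC = 9 + 42 = 51

51


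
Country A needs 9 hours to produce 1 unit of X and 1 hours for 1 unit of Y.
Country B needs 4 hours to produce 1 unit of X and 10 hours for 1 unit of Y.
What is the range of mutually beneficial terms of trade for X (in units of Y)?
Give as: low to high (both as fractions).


Opportunity cost of X for Country A = hours_X / hours_Y = 9/1 = 9 units of Y
Opportunity cost of X for Country B = hours_X / hours_Y = 4/10 = 2/5 units of Y
Terms of trade must be between the two opportunity costs.
Range: 2/5 to 9

2/5 to 9


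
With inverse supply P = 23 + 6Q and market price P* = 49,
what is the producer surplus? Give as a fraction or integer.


Minimum supply price (at Q=0): P_min = 23
Quantity supplied at P* = 49:
Q* = (49 - 23)/6 = 13/3
PS = (1/2) * Q* * (P* - P_min)
PS = (1/2) * 13/3 * (49 - 23)
PS = (1/2) * 13/3 * 26 = 169/3

169/3


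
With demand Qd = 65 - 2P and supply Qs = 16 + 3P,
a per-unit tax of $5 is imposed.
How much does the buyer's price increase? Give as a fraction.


With a per-unit tax, the buyer's price increase depends on relative slopes.
Supply slope: d = 3, Demand slope: b = 2
Buyer's price increase = d * tax / (b + d)
= 3 * 5 / (2 + 3)
= 15 / 5 = 3

3


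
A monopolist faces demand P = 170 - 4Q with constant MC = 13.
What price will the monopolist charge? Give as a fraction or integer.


MR = 170 - 8Q
Set MR = MC: 170 - 8Q = 13
Q* = 157/8
Substitute into demand:
P* = 170 - 4*157/8 = 183/2

183/2


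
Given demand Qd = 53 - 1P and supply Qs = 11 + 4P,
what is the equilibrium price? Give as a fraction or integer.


At equilibrium, Qd = Qs.
53 - 1P = 11 + 4P
53 - 11 = 1P + 4P
42 = 5P
P* = 42/5 = 42/5

42/5


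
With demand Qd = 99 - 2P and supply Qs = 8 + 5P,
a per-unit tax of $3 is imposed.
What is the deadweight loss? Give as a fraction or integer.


Pre-tax equilibrium quantity: Q* = 73
Post-tax equilibrium quantity: Q_tax = 481/7
Reduction in quantity: Q* - Q_tax = 30/7
DWL = (1/2) * tax * (Q* - Q_tax)
DWL = (1/2) * 3 * 30/7 = 45/7

45/7


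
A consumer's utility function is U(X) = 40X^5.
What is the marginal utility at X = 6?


MU = dU/dX = 40*5*X^(5-1)
MU = 200*X^4
At X = 6:
MU = 200 * 6^4
MU = 200 * 1296 = 259200

259200


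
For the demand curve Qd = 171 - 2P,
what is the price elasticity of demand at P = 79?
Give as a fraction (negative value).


dQ/dP = -2
At P = 79: Q = 171 - 2*79 = 13
E = (dQ/dP)(P/Q) = (-2)(79/13) = -158/13

-158/13


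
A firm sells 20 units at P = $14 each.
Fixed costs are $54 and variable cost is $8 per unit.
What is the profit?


Total Revenue = P * Q = 14 * 20 = $280
Total Cost = FC + VC*Q = 54 + 8*20 = $214
Profit = TR - TC = 280 - 214 = $66

$66


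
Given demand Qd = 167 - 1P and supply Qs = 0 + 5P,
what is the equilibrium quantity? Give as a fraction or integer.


First find equilibrium price:
167 - 1P = 0 + 5P
P* = 167/6 = 167/6
Then substitute into demand:
Q* = 167 - 1 * 167/6 = 835/6

835/6


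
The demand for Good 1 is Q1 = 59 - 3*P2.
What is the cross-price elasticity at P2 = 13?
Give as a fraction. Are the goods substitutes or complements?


dQ1/dP2 = -3
At P2 = 13: Q1 = 59 - 3*13 = 20
Exy = (dQ1/dP2)(P2/Q1) = -3 * 13 / 20 = -39/20
Since Exy < 0, the goods are complements.

-39/20 (complements)


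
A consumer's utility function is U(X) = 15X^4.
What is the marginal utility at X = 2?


MU = dU/dX = 15*4*X^(4-1)
MU = 60*X^3
At X = 2:
MU = 60 * 2^3
MU = 60 * 8 = 480

480


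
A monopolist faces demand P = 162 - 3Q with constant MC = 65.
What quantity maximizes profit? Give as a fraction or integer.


TR = P*Q = (162 - 3Q)Q = 162Q - 3Q^2
MR = dTR/dQ = 162 - 6Q
Set MR = MC:
162 - 6Q = 65
97 = 6Q
Q* = 97/6 = 97/6

97/6


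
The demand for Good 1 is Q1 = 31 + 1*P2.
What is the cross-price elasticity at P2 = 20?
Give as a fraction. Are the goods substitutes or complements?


dQ1/dP2 = 1
At P2 = 20: Q1 = 31 + 1*20 = 51
Exy = (dQ1/dP2)(P2/Q1) = 1 * 20 / 51 = 20/51
Since Exy > 0, the goods are substitutes.

20/51 (substitutes)


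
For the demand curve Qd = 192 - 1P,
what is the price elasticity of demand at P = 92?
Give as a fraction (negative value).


dQ/dP = -1
At P = 92: Q = 192 - 1*92 = 100
E = (dQ/dP)(P/Q) = (-1)(92/100) = -23/25

-23/25


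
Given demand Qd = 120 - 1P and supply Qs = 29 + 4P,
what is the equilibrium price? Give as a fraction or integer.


At equilibrium, Qd = Qs.
120 - 1P = 29 + 4P
120 - 29 = 1P + 4P
91 = 5P
P* = 91/5 = 91/5

91/5


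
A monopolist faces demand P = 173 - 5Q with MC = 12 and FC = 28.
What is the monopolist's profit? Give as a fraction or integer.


MR = MC: 173 - 10Q = 12
Q* = 161/10
P* = 173 - 5*161/10 = 185/2
Profit = (P* - MC)*Q* - FC
= (185/2 - 12)*161/10 - 28
= 161/2*161/10 - 28
= 25921/20 - 28 = 25361/20

25361/20


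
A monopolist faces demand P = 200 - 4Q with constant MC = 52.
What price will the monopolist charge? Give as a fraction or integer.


MR = 200 - 8Q
Set MR = MC: 200 - 8Q = 52
Q* = 37/2
Substitute into demand:
P* = 200 - 4*37/2 = 126

126


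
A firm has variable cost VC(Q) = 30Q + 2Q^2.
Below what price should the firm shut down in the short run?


AVC(Q) = VC(Q)/Q = 30 + 2Q
AVC is increasing in Q, so minimum AVC is at Q -> 0+.
Min AVC = 30
The firm should shut down if P < 30.

30


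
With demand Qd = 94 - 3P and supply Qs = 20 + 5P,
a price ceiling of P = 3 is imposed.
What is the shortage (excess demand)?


At P = 3:
Qd = 94 - 3*3 = 85
Qs = 20 + 5*3 = 35
Shortage = Qd - Qs = 85 - 35 = 50

50


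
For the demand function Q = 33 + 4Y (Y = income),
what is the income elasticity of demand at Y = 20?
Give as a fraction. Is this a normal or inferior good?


dQ/dY = 4
At Y = 20: Q = 33 + 4*20 = 113
Ey = (dQ/dY)(Y/Q) = 4 * 20 / 113 = 80/113
Since Ey > 0, this is a normal good.

80/113 (normal good)


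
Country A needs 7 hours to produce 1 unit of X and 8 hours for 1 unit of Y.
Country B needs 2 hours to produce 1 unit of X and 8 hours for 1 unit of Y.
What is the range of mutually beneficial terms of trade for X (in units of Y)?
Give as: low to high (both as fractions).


Opportunity cost of X for Country A = hours_X / hours_Y = 7/8 = 7/8 units of Y
Opportunity cost of X for Country B = hours_X / hours_Y = 2/8 = 1/4 units of Y
Terms of trade must be between the two opportunity costs.
Range: 1/4 to 7/8

1/4 to 7/8


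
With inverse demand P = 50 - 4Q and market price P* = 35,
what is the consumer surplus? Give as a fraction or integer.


Maximum willingness to pay (at Q=0): P_max = 50
Quantity demanded at P* = 35:
Q* = (50 - 35)/4 = 15/4
CS = (1/2) * Q* * (P_max - P*)
CS = (1/2) * 15/4 * (50 - 35)
CS = (1/2) * 15/4 * 15 = 225/8

225/8


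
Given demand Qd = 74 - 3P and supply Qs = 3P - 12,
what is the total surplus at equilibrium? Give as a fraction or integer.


Find equilibrium: 74 - 3P = 3P - 12
74 + 12 = 6P
P* = 86/6 = 43/3
Q* = 3*43/3 - 12 = 31
Inverse demand: P = 74/3 - Q/3, so P_max = 74/3
Inverse supply: P = 4 + Q/3, so P_min = 4
CS = (1/2) * 31 * (74/3 - 43/3) = 961/6
PS = (1/2) * 31 * (43/3 - 4) = 961/6
TS = CS + PS = 961/6 + 961/6 = 961/3

961/3


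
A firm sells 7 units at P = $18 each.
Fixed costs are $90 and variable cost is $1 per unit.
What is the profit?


Total Revenue = P * Q = 18 * 7 = $126
Total Cost = FC + VC*Q = 90 + 1*7 = $97
Profit = TR - TC = 126 - 97 = $29

$29


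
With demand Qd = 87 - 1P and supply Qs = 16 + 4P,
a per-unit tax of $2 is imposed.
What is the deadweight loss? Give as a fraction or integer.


Pre-tax equilibrium quantity: Q* = 364/5
Post-tax equilibrium quantity: Q_tax = 356/5
Reduction in quantity: Q* - Q_tax = 8/5
DWL = (1/2) * tax * (Q* - Q_tax)
DWL = (1/2) * 2 * 8/5 = 8/5

8/5


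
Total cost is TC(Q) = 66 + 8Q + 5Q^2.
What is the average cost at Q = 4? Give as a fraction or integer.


TC(4) = 66 + 8*4 + 5*4^2
TC(4) = 66 + 32 + 80 = 178
AC = TC/Q = 178/4 = 89/2

89/2


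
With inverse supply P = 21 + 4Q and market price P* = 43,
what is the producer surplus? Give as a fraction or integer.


Minimum supply price (at Q=0): P_min = 21
Quantity supplied at P* = 43:
Q* = (43 - 21)/4 = 11/2
PS = (1/2) * Q* * (P* - P_min)
PS = (1/2) * 11/2 * (43 - 21)
PS = (1/2) * 11/2 * 22 = 121/2

121/2


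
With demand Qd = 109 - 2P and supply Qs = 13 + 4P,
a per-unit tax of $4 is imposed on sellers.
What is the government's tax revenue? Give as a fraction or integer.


With tax on sellers, new supply: Qs' = 13 + 4(P - 4)
= 4P - 3
New equilibrium quantity:
Q_new = 215/3
Tax revenue = tax * Q_new = 4 * 215/3 = 860/3

860/3


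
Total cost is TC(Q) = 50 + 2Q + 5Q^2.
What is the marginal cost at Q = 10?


MC = dTC/dQ = 2 + 2*5*Q
At Q = 10:
MC = 2 + 10*10
MC = 2 + 100 = 102

102


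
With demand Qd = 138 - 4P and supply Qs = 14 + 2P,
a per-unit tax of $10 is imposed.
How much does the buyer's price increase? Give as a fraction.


With a per-unit tax, the buyer's price increase depends on relative slopes.
Supply slope: d = 2, Demand slope: b = 4
Buyer's price increase = d * tax / (b + d)
= 2 * 10 / (4 + 2)
= 20 / 6 = 10/3

10/3


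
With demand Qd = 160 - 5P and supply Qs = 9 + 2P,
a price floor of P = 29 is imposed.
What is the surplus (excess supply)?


At P = 29:
Qd = 160 - 5*29 = 15
Qs = 9 + 2*29 = 67
Surplus = Qs - Qd = 67 - 15 = 52

52


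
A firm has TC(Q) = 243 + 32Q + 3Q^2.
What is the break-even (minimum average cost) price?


AC(Q) = 243/Q + 32 + 3Q
To minimize: dAC/dQ = -243/Q^2 + 3 = 0
Q^2 = 243/3 = 81
Q* = 9
Min AC = 243/9 + 32 + 3*9
Min AC = 27 + 32 + 27 = 86

86


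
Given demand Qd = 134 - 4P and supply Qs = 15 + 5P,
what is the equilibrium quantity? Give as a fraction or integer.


First find equilibrium price:
134 - 4P = 15 + 5P
P* = 119/9 = 119/9
Then substitute into demand:
Q* = 134 - 4 * 119/9 = 730/9

730/9


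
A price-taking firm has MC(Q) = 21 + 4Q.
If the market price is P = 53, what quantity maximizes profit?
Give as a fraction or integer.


In perfect competition, profit is maximized where P = MC.
53 = 21 + 4Q
32 = 4Q
Q* = 32/4 = 8

8


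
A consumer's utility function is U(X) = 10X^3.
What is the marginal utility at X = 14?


MU = dU/dX = 10*3*X^(3-1)
MU = 30*X^2
At X = 14:
MU = 30 * 14^2
MU = 30 * 196 = 5880

5880


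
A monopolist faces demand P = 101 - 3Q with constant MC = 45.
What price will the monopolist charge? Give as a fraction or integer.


MR = 101 - 6Q
Set MR = MC: 101 - 6Q = 45
Q* = 28/3
Substitute into demand:
P* = 101 - 3*28/3 = 73

73


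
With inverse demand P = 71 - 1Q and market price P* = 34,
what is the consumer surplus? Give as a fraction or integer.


Maximum willingness to pay (at Q=0): P_max = 71
Quantity demanded at P* = 34:
Q* = (71 - 34)/1 = 37
CS = (1/2) * Q* * (P_max - P*)
CS = (1/2) * 37 * (71 - 34)
CS = (1/2) * 37 * 37 = 1369/2

1369/2


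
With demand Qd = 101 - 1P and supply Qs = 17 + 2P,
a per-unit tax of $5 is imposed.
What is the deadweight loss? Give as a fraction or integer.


Pre-tax equilibrium quantity: Q* = 73
Post-tax equilibrium quantity: Q_tax = 209/3
Reduction in quantity: Q* - Q_tax = 10/3
DWL = (1/2) * tax * (Q* - Q_tax)
DWL = (1/2) * 5 * 10/3 = 25/3

25/3


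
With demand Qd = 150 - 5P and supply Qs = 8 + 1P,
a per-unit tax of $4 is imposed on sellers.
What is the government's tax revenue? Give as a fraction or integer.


With tax on sellers, new supply: Qs' = 8 + 1(P - 4)
= 4 + 1P
New equilibrium quantity:
Q_new = 85/3
Tax revenue = tax * Q_new = 4 * 85/3 = 340/3

340/3


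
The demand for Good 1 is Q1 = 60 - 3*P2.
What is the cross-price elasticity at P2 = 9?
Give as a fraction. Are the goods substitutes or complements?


dQ1/dP2 = -3
At P2 = 9: Q1 = 60 - 3*9 = 33
Exy = (dQ1/dP2)(P2/Q1) = -3 * 9 / 33 = -9/11
Since Exy < 0, the goods are complements.

-9/11 (complements)


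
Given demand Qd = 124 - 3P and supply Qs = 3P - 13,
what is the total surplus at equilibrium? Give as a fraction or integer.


Find equilibrium: 124 - 3P = 3P - 13
124 + 13 = 6P
P* = 137/6 = 137/6
Q* = 3*137/6 - 13 = 111/2
Inverse demand: P = 124/3 - Q/3, so P_max = 124/3
Inverse supply: P = 13/3 + Q/3, so P_min = 13/3
CS = (1/2) * 111/2 * (124/3 - 137/6) = 4107/8
PS = (1/2) * 111/2 * (137/6 - 13/3) = 4107/8
TS = CS + PS = 4107/8 + 4107/8 = 4107/4

4107/4


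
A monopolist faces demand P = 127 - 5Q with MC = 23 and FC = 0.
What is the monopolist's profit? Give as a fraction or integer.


MR = MC: 127 - 10Q = 23
Q* = 52/5
P* = 127 - 5*52/5 = 75
Profit = (P* - MC)*Q* - FC
= (75 - 23)*52/5 - 0
= 52*52/5 - 0
= 2704/5 - 0 = 2704/5

2704/5


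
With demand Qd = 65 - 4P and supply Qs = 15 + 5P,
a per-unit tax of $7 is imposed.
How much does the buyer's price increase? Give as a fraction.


With a per-unit tax, the buyer's price increase depends on relative slopes.
Supply slope: d = 5, Demand slope: b = 4
Buyer's price increase = d * tax / (b + d)
= 5 * 7 / (4 + 5)
= 35 / 9 = 35/9

35/9


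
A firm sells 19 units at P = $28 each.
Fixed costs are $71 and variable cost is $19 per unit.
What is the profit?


Total Revenue = P * Q = 28 * 19 = $532
Total Cost = FC + VC*Q = 71 + 19*19 = $432
Profit = TR - TC = 532 - 432 = $100

$100


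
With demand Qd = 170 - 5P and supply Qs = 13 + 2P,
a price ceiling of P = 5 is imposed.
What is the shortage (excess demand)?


At P = 5:
Qd = 170 - 5*5 = 145
Qs = 13 + 2*5 = 23
Shortage = Qd - Qs = 145 - 23 = 122

122


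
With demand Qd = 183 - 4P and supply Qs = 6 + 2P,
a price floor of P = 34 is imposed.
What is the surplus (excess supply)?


At P = 34:
Qd = 183 - 4*34 = 47
Qs = 6 + 2*34 = 74
Surplus = Qs - Qd = 74 - 47 = 27

27


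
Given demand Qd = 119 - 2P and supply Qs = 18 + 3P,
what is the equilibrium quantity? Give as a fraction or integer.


First find equilibrium price:
119 - 2P = 18 + 3P
P* = 101/5 = 101/5
Then substitute into demand:
Q* = 119 - 2 * 101/5 = 393/5

393/5


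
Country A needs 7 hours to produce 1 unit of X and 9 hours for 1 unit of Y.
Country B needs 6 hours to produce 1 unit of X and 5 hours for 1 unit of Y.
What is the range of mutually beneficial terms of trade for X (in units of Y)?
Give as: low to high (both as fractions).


Opportunity cost of X for Country A = hours_X / hours_Y = 7/9 = 7/9 units of Y
Opportunity cost of X for Country B = hours_X / hours_Y = 6/5 = 6/5 units of Y
Terms of trade must be between the two opportunity costs.
Range: 7/9 to 6/5

7/9 to 6/5


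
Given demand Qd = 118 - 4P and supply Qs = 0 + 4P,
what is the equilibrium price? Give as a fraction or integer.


At equilibrium, Qd = Qs.
118 - 4P = 0 + 4P
118 - 0 = 4P + 4P
118 = 8P
P* = 118/8 = 59/4

59/4


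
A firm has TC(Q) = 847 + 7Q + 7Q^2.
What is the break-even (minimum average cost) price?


AC(Q) = 847/Q + 7 + 7Q
To minimize: dAC/dQ = -847/Q^2 + 7 = 0
Q^2 = 847/7 = 121
Q* = 11
Min AC = 847/11 + 7 + 7*11
Min AC = 77 + 7 + 77 = 161

161


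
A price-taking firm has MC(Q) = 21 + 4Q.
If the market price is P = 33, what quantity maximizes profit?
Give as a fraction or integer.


In perfect competition, profit is maximized where P = MC.
33 = 21 + 4Q
12 = 4Q
Q* = 12/4 = 3

3


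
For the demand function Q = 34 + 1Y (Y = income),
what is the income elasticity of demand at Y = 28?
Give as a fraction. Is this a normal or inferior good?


dQ/dY = 1
At Y = 28: Q = 34 + 1*28 = 62
Ey = (dQ/dY)(Y/Q) = 1 * 28 / 62 = 14/31
Since Ey > 0, this is a normal good.

14/31 (normal good)


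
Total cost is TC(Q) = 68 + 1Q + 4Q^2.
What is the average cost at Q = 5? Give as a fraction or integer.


TC(5) = 68 + 1*5 + 4*5^2
TC(5) = 68 + 5 + 100 = 173
AC = TC/Q = 173/5 = 173/5

173/5


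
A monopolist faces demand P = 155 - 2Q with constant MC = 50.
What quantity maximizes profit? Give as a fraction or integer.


TR = P*Q = (155 - 2Q)Q = 155Q - 2Q^2
MR = dTR/dQ = 155 - 4Q
Set MR = MC:
155 - 4Q = 50
105 = 4Q
Q* = 105/4 = 105/4

105/4


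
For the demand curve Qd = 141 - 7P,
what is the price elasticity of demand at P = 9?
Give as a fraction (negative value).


dQ/dP = -7
At P = 9: Q = 141 - 7*9 = 78
E = (dQ/dP)(P/Q) = (-7)(9/78) = -21/26

-21/26


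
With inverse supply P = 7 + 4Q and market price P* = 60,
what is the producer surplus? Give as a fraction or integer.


Minimum supply price (at Q=0): P_min = 7
Quantity supplied at P* = 60:
Q* = (60 - 7)/4 = 53/4
PS = (1/2) * Q* * (P* - P_min)
PS = (1/2) * 53/4 * (60 - 7)
PS = (1/2) * 53/4 * 53 = 2809/8

2809/8


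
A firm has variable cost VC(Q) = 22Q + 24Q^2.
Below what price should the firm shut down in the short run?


AVC(Q) = VC(Q)/Q = 22 + 24Q
AVC is increasing in Q, so minimum AVC is at Q -> 0+.
Min AVC = 22
The firm should shut down if P < 22.

22


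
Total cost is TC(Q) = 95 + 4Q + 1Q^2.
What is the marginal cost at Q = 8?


MC = dTC/dQ = 4 + 2*1*Q
At Q = 8:
MC = 4 + 2*8
MC = 4 + 16 = 20

20


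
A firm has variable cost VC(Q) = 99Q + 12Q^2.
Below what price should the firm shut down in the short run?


AVC(Q) = VC(Q)/Q = 99 + 12Q
AVC is increasing in Q, so minimum AVC is at Q -> 0+.
Min AVC = 99
The firm should shut down if P < 99.

99


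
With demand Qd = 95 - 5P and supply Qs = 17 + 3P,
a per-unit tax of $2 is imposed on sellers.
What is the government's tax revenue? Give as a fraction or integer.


With tax on sellers, new supply: Qs' = 17 + 3(P - 2)
= 11 + 3P
New equilibrium quantity:
Q_new = 85/2
Tax revenue = tax * Q_new = 2 * 85/2 = 85

85


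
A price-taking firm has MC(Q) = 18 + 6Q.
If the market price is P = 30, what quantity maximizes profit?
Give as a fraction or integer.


In perfect competition, profit is maximized where P = MC.
30 = 18 + 6Q
12 = 6Q
Q* = 12/6 = 2

2


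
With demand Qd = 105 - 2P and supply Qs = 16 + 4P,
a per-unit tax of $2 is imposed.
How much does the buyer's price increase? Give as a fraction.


With a per-unit tax, the buyer's price increase depends on relative slopes.
Supply slope: d = 4, Demand slope: b = 2
Buyer's price increase = d * tax / (b + d)
= 4 * 2 / (2 + 4)
= 8 / 6 = 4/3

4/3


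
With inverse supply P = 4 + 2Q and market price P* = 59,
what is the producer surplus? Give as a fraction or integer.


Minimum supply price (at Q=0): P_min = 4
Quantity supplied at P* = 59:
Q* = (59 - 4)/2 = 55/2
PS = (1/2) * Q* * (P* - P_min)
PS = (1/2) * 55/2 * (59 - 4)
PS = (1/2) * 55/2 * 55 = 3025/4

3025/4


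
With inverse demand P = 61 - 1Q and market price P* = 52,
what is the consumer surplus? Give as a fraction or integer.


Maximum willingness to pay (at Q=0): P_max = 61
Quantity demanded at P* = 52:
Q* = (61 - 52)/1 = 9
CS = (1/2) * Q* * (P_max - P*)
CS = (1/2) * 9 * (61 - 52)
CS = (1/2) * 9 * 9 = 81/2

81/2


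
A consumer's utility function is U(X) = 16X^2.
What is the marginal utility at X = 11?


MU = dU/dX = 16*2*X^(2-1)
MU = 32*X^1
At X = 11:
MU = 32 * 11^1
MU = 32 * 11 = 352

352


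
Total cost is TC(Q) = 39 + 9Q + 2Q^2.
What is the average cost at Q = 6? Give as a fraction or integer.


TC(6) = 39 + 9*6 + 2*6^2
TC(6) = 39 + 54 + 72 = 165
AC = TC/Q = 165/6 = 55/2

55/2


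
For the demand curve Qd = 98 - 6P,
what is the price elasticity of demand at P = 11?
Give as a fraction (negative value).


dQ/dP = -6
At P = 11: Q = 98 - 6*11 = 32
E = (dQ/dP)(P/Q) = (-6)(11/32) = -33/16

-33/16


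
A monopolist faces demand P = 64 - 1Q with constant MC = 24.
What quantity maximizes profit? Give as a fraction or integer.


TR = P*Q = (64 - 1Q)Q = 64Q - 1Q^2
MR = dTR/dQ = 64 - 2Q
Set MR = MC:
64 - 2Q = 24
40 = 2Q
Q* = 40/2 = 20

20


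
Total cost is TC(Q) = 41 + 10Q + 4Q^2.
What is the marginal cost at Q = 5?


MC = dTC/dQ = 10 + 2*4*Q
At Q = 5:
MC = 10 + 8*5
MC = 10 + 40 = 50

50


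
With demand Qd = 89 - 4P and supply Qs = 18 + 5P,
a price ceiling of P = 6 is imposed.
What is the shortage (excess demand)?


At P = 6:
Qd = 89 - 4*6 = 65
Qs = 18 + 5*6 = 48
Shortage = Qd - Qs = 65 - 48 = 17

17


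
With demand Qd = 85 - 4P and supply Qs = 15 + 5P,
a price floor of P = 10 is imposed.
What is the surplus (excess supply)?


At P = 10:
Qd = 85 - 4*10 = 45
Qs = 15 + 5*10 = 65
Surplus = Qs - Qd = 65 - 45 = 20

20


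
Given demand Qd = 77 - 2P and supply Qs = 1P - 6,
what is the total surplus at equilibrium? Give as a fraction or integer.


Find equilibrium: 77 - 2P = 1P - 6
77 + 6 = 3P
P* = 83/3 = 83/3
Q* = 1*83/3 - 6 = 65/3
Inverse demand: P = 77/2 - Q/2, so P_max = 77/2
Inverse supply: P = 6 + Q/1, so P_min = 6
CS = (1/2) * 65/3 * (77/2 - 83/3) = 4225/36
PS = (1/2) * 65/3 * (83/3 - 6) = 4225/18
TS = CS + PS = 4225/36 + 4225/18 = 4225/12

4225/12


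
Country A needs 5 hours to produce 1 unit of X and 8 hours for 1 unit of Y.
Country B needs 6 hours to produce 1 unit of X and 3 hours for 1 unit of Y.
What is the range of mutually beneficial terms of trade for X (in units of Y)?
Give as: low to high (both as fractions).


Opportunity cost of X for Country A = hours_X / hours_Y = 5/8 = 5/8 units of Y
Opportunity cost of X for Country B = hours_X / hours_Y = 6/3 = 2 units of Y
Terms of trade must be between the two opportunity costs.
Range: 5/8 to 2

5/8 to 2


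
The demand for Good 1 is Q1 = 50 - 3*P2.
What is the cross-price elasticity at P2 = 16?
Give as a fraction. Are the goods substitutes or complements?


dQ1/dP2 = -3
At P2 = 16: Q1 = 50 - 3*16 = 2
Exy = (dQ1/dP2)(P2/Q1) = -3 * 16 / 2 = -24
Since Exy < 0, the goods are complements.

-24 (complements)


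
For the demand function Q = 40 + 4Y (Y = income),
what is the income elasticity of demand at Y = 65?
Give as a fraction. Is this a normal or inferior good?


dQ/dY = 4
At Y = 65: Q = 40 + 4*65 = 300
Ey = (dQ/dY)(Y/Q) = 4 * 65 / 300 = 13/15
Since Ey > 0, this is a normal good.

13/15 (normal good)


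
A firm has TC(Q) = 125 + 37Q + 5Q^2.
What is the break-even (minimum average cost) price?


AC(Q) = 125/Q + 37 + 5Q
To minimize: dAC/dQ = -125/Q^2 + 5 = 0
Q^2 = 125/5 = 25
Q* = 5
Min AC = 125/5 + 37 + 5*5
Min AC = 25 + 37 + 25 = 87

87


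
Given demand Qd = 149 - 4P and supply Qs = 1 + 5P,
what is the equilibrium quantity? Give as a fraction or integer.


First find equilibrium price:
149 - 4P = 1 + 5P
P* = 148/9 = 148/9
Then substitute into demand:
Q* = 149 - 4 * 148/9 = 749/9

749/9


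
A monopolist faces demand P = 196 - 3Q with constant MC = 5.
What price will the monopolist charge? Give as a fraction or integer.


MR = 196 - 6Q
Set MR = MC: 196 - 6Q = 5
Q* = 191/6
Substitute into demand:
P* = 196 - 3*191/6 = 201/2

201/2


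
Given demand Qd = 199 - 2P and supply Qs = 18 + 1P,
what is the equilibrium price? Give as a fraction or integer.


At equilibrium, Qd = Qs.
199 - 2P = 18 + 1P
199 - 18 = 2P + 1P
181 = 3P
P* = 181/3 = 181/3

181/3


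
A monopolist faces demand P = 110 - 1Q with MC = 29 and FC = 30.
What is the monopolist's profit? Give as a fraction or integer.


MR = MC: 110 - 2Q = 29
Q* = 81/2
P* = 110 - 1*81/2 = 139/2
Profit = (P* - MC)*Q* - FC
= (139/2 - 29)*81/2 - 30
= 81/2*81/2 - 30
= 6561/4 - 30 = 6441/4

6441/4


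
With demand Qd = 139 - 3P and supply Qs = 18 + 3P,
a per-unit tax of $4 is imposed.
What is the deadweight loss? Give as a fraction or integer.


Pre-tax equilibrium quantity: Q* = 157/2
Post-tax equilibrium quantity: Q_tax = 145/2
Reduction in quantity: Q* - Q_tax = 6
DWL = (1/2) * tax * (Q* - Q_tax)
DWL = (1/2) * 4 * 6 = 12

12


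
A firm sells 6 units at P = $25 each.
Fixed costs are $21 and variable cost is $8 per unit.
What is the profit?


Total Revenue = P * Q = 25 * 6 = $150
Total Cost = FC + VC*Q = 21 + 8*6 = $69
Profit = TR - TC = 150 - 69 = $81

$81


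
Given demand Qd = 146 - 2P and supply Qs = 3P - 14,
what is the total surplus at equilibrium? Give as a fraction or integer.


Find equilibrium: 146 - 2P = 3P - 14
146 + 14 = 5P
P* = 160/5 = 32
Q* = 3*32 - 14 = 82
Inverse demand: P = 73 - Q/2, so P_max = 73
Inverse supply: P = 14/3 + Q/3, so P_min = 14/3
CS = (1/2) * 82 * (73 - 32) = 1681
PS = (1/2) * 82 * (32 - 14/3) = 3362/3
TS = CS + PS = 1681 + 3362/3 = 8405/3

8405/3


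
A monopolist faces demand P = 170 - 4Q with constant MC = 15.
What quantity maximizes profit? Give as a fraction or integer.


TR = P*Q = (170 - 4Q)Q = 170Q - 4Q^2
MR = dTR/dQ = 170 - 8Q
Set MR = MC:
170 - 8Q = 15
155 = 8Q
Q* = 155/8 = 155/8

155/8


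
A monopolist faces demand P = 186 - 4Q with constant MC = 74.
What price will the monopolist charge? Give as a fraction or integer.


MR = 186 - 8Q
Set MR = MC: 186 - 8Q = 74
Q* = 14
Substitute into demand:
P* = 186 - 4*14 = 130

130


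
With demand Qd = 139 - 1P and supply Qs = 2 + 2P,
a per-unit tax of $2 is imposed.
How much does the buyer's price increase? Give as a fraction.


With a per-unit tax, the buyer's price increase depends on relative slopes.
Supply slope: d = 2, Demand slope: b = 1
Buyer's price increase = d * tax / (b + d)
= 2 * 2 / (1 + 2)
= 4 / 3 = 4/3

4/3


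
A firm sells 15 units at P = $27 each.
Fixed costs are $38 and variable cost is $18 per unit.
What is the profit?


Total Revenue = P * Q = 27 * 15 = $405
Total Cost = FC + VC*Q = 38 + 18*15 = $308
Profit = TR - TC = 405 - 308 = $97

$97


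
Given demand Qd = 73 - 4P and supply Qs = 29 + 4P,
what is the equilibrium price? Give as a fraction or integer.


At equilibrium, Qd = Qs.
73 - 4P = 29 + 4P
73 - 29 = 4P + 4P
44 = 8P
P* = 44/8 = 11/2

11/2


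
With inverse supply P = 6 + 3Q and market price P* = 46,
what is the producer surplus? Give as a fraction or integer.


Minimum supply price (at Q=0): P_min = 6
Quantity supplied at P* = 46:
Q* = (46 - 6)/3 = 40/3
PS = (1/2) * Q* * (P* - P_min)
PS = (1/2) * 40/3 * (46 - 6)
PS = (1/2) * 40/3 * 40 = 800/3

800/3


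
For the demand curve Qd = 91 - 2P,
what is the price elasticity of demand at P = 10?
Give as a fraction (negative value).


dQ/dP = -2
At P = 10: Q = 91 - 2*10 = 71
E = (dQ/dP)(P/Q) = (-2)(10/71) = -20/71

-20/71


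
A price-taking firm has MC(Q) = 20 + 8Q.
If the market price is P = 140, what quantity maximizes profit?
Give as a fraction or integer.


In perfect competition, profit is maximized where P = MC.
140 = 20 + 8Q
120 = 8Q
Q* = 120/8 = 15

15


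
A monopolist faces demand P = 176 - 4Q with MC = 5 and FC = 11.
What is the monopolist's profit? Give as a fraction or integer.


MR = MC: 176 - 8Q = 5
Q* = 171/8
P* = 176 - 4*171/8 = 181/2
Profit = (P* - MC)*Q* - FC
= (181/2 - 5)*171/8 - 11
= 171/2*171/8 - 11
= 29241/16 - 11 = 29065/16

29065/16


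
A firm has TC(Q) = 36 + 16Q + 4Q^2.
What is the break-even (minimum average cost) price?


AC(Q) = 36/Q + 16 + 4Q
To minimize: dAC/dQ = -36/Q^2 + 4 = 0
Q^2 = 36/4 = 9
Q* = 3
Min AC = 36/3 + 16 + 4*3
Min AC = 12 + 16 + 12 = 40

40


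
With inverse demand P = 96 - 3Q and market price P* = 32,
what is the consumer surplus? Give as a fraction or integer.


Maximum willingness to pay (at Q=0): P_max = 96
Quantity demanded at P* = 32:
Q* = (96 - 32)/3 = 64/3
CS = (1/2) * Q* * (P_max - P*)
CS = (1/2) * 64/3 * (96 - 32)
CS = (1/2) * 64/3 * 64 = 2048/3

2048/3


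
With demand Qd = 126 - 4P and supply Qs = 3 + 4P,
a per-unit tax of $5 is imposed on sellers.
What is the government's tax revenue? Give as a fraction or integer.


With tax on sellers, new supply: Qs' = 3 + 4(P - 5)
= 4P - 17
New equilibrium quantity:
Q_new = 109/2
Tax revenue = tax * Q_new = 5 * 109/2 = 545/2

545/2


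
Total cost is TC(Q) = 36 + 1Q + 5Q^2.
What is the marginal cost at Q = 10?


MC = dTC/dQ = 1 + 2*5*Q
At Q = 10:
MC = 1 + 10*10
MC = 1 + 100 = 101

101


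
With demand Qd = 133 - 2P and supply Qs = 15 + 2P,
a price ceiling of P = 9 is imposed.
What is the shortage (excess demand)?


At P = 9:
Qd = 133 - 2*9 = 115
Qs = 15 + 2*9 = 33
Shortage = Qd - Qs = 115 - 33 = 82

82


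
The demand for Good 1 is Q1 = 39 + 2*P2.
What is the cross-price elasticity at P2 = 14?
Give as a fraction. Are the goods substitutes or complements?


dQ1/dP2 = 2
At P2 = 14: Q1 = 39 + 2*14 = 67
Exy = (dQ1/dP2)(P2/Q1) = 2 * 14 / 67 = 28/67
Since Exy > 0, the goods are substitutes.

28/67 (substitutes)


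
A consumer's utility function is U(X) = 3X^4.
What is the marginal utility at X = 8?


MU = dU/dX = 3*4*X^(4-1)
MU = 12*X^3
At X = 8:
MU = 12 * 8^3
MU = 12 * 512 = 6144

6144


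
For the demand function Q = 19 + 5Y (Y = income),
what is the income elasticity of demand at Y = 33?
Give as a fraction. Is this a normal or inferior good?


dQ/dY = 5
At Y = 33: Q = 19 + 5*33 = 184
Ey = (dQ/dY)(Y/Q) = 5 * 33 / 184 = 165/184
Since Ey > 0, this is a normal good.

165/184 (normal good)


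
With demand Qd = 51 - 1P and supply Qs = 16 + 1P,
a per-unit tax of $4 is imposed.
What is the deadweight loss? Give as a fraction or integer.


Pre-tax equilibrium quantity: Q* = 67/2
Post-tax equilibrium quantity: Q_tax = 63/2
Reduction in quantity: Q* - Q_tax = 2
DWL = (1/2) * tax * (Q* - Q_tax)
DWL = (1/2) * 4 * 2 = 4

4


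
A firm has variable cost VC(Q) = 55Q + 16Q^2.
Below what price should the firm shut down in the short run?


AVC(Q) = VC(Q)/Q = 55 + 16Q
AVC is increasing in Q, so minimum AVC is at Q -> 0+.
Min AVC = 55
The firm should shut down if P < 55.

55


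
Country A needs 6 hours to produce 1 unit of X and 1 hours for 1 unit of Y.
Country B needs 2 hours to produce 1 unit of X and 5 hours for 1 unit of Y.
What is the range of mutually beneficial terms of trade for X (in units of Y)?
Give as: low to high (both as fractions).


Opportunity cost of X for Country A = hours_X / hours_Y = 6/1 = 6 units of Y
Opportunity cost of X for Country B = hours_X / hours_Y = 2/5 = 2/5 units of Y
Terms of trade must be between the two opportunity costs.
Range: 2/5 to 6

2/5 to 6


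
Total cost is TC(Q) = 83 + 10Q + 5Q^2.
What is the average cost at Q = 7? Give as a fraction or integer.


TC(7) = 83 + 10*7 + 5*7^2
TC(7) = 83 + 70 + 245 = 398
AC = TC/Q = 398/7 = 398/7

398/7


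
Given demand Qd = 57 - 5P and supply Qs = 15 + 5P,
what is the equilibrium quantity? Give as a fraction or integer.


First find equilibrium price:
57 - 5P = 15 + 5P
P* = 42/10 = 21/5
Then substitute into demand:
Q* = 57 - 5 * 21/5 = 36

36


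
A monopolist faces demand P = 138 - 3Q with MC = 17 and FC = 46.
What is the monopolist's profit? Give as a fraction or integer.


MR = MC: 138 - 6Q = 17
Q* = 121/6
P* = 138 - 3*121/6 = 155/2
Profit = (P* - MC)*Q* - FC
= (155/2 - 17)*121/6 - 46
= 121/2*121/6 - 46
= 14641/12 - 46 = 14089/12

14089/12


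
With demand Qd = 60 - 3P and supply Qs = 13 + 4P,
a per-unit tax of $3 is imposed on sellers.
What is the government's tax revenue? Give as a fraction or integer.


With tax on sellers, new supply: Qs' = 13 + 4(P - 3)
= 1 + 4P
New equilibrium quantity:
Q_new = 243/7
Tax revenue = tax * Q_new = 3 * 243/7 = 729/7

729/7


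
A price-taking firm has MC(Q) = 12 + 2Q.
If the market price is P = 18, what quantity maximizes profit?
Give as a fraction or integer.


In perfect competition, profit is maximized where P = MC.
18 = 12 + 2Q
6 = 2Q
Q* = 6/2 = 3

3


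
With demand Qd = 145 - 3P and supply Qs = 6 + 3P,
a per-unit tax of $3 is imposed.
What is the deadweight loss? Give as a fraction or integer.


Pre-tax equilibrium quantity: Q* = 151/2
Post-tax equilibrium quantity: Q_tax = 71
Reduction in quantity: Q* - Q_tax = 9/2
DWL = (1/2) * tax * (Q* - Q_tax)
DWL = (1/2) * 3 * 9/2 = 27/4

27/4


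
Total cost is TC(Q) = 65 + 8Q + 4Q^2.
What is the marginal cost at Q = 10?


MC = dTC/dQ = 8 + 2*4*Q
At Q = 10:
MC = 8 + 8*10
MC = 8 + 80 = 88

88


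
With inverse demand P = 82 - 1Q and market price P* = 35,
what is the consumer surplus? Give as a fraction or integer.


Maximum willingness to pay (at Q=0): P_max = 82
Quantity demanded at P* = 35:
Q* = (82 - 35)/1 = 47
CS = (1/2) * Q* * (P_max - P*)
CS = (1/2) * 47 * (82 - 35)
CS = (1/2) * 47 * 47 = 2209/2

2209/2


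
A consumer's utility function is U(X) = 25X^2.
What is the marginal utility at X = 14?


MU = dU/dX = 25*2*X^(2-1)
MU = 50*X^1
At X = 14:
MU = 50 * 14^1
MU = 50 * 14 = 700

700


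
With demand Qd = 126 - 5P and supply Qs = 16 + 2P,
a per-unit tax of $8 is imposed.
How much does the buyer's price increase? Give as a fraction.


With a per-unit tax, the buyer's price increase depends on relative slopes.
Supply slope: d = 2, Demand slope: b = 5
Buyer's price increase = d * tax / (b + d)
= 2 * 8 / (5 + 2)
= 16 / 7 = 16/7

16/7


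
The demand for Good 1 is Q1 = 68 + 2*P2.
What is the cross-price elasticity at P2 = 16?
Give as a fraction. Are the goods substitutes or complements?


dQ1/dP2 = 2
At P2 = 16: Q1 = 68 + 2*16 = 100
Exy = (dQ1/dP2)(P2/Q1) = 2 * 16 / 100 = 8/25
Since Exy > 0, the goods are substitutes.

8/25 (substitutes)


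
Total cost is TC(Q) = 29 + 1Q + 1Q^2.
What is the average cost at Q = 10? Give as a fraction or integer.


TC(10) = 29 + 1*10 + 1*10^2
TC(10) = 29 + 10 + 100 = 139
AC = TC/Q = 139/10 = 139/10

139/10


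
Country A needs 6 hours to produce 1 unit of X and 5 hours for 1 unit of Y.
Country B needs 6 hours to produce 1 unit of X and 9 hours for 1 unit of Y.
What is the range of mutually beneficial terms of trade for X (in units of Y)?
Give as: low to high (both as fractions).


Opportunity cost of X for Country A = hours_X / hours_Y = 6/5 = 6/5 units of Y
Opportunity cost of X for Country B = hours_X / hours_Y = 6/9 = 2/3 units of Y
Terms of trade must be between the two opportunity costs.
Range: 2/3 to 6/5

2/3 to 6/5
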